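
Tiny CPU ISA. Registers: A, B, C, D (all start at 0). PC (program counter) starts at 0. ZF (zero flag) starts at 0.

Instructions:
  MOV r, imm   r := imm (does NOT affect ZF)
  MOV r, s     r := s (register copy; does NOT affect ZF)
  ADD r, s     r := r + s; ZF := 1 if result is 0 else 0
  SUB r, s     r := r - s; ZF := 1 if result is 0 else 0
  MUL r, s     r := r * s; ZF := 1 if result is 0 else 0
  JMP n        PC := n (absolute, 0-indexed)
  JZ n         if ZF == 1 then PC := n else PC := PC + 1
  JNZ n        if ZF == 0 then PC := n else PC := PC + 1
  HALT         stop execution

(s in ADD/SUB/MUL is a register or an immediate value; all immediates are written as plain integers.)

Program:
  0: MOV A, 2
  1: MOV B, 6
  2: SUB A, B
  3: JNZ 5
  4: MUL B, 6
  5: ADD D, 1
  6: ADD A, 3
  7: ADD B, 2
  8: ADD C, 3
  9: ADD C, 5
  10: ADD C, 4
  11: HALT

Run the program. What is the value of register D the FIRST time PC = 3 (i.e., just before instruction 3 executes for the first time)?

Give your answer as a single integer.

Step 1: PC=0 exec 'MOV A, 2'. After: A=2 B=0 C=0 D=0 ZF=0 PC=1
Step 2: PC=1 exec 'MOV B, 6'. After: A=2 B=6 C=0 D=0 ZF=0 PC=2
Step 3: PC=2 exec 'SUB A, B'. After: A=-4 B=6 C=0 D=0 ZF=0 PC=3
First time PC=3: D=0

0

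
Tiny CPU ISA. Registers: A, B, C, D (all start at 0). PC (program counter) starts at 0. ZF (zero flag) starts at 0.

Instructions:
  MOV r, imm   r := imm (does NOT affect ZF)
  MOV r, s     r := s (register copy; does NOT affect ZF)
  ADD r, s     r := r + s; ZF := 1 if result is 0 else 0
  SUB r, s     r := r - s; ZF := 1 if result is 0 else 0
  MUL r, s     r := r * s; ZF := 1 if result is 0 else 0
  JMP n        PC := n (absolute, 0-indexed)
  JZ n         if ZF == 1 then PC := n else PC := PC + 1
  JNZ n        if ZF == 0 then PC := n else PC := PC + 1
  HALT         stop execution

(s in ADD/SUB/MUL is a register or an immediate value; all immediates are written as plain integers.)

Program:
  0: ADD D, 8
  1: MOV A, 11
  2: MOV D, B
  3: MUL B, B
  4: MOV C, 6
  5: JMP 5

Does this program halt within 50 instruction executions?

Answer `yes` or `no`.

Answer: no

Derivation:
Step 1: PC=0 exec 'ADD D, 8'. After: A=0 B=0 C=0 D=8 ZF=0 PC=1
Step 2: PC=1 exec 'MOV A, 11'. After: A=11 B=0 C=0 D=8 ZF=0 PC=2
Step 3: PC=2 exec 'MOV D, B'. After: A=11 B=0 C=0 D=0 ZF=0 PC=3
Step 4: PC=3 exec 'MUL B, B'. After: A=11 B=0 C=0 D=0 ZF=1 PC=4
Step 5: PC=4 exec 'MOV C, 6'. After: A=11 B=0 C=6 D=0 ZF=1 PC=5
Step 6: PC=5 exec 'JMP 5'. After: A=11 B=0 C=6 D=0 ZF=1 PC=5
State after step 6 equals state after step 5: the program is in a cycle of length 1 and will never halt.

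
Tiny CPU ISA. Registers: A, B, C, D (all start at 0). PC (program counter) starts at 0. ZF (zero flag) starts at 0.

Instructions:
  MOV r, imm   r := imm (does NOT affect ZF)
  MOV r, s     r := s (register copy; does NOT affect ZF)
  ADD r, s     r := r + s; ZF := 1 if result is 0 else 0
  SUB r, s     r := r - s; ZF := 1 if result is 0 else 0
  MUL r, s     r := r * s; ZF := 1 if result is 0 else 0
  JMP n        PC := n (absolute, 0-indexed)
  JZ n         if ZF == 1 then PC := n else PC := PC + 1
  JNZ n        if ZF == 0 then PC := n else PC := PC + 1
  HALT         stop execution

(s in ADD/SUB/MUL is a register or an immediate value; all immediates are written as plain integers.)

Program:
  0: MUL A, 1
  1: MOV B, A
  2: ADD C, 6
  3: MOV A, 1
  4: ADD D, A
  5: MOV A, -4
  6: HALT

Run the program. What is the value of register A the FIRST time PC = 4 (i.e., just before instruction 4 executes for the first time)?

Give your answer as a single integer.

Step 1: PC=0 exec 'MUL A, 1'. After: A=0 B=0 C=0 D=0 ZF=1 PC=1
Step 2: PC=1 exec 'MOV B, A'. After: A=0 B=0 C=0 D=0 ZF=1 PC=2
Step 3: PC=2 exec 'ADD C, 6'. After: A=0 B=0 C=6 D=0 ZF=0 PC=3
Step 4: PC=3 exec 'MOV A, 1'. After: A=1 B=0 C=6 D=0 ZF=0 PC=4
First time PC=4: A=1

1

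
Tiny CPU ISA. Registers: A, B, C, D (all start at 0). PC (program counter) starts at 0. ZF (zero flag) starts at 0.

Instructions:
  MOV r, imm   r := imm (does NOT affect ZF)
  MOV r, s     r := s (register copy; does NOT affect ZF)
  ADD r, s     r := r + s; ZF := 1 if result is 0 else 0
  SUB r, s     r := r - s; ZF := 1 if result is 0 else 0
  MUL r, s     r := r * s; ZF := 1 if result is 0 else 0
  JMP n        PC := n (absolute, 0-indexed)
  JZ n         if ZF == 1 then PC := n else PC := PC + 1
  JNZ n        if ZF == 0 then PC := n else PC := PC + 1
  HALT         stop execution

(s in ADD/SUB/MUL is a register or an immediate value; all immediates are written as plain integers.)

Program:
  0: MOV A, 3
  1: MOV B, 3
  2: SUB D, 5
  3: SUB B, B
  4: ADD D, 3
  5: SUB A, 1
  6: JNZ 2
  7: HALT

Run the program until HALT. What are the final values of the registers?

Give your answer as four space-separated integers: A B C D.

Answer: 0 0 0 -6

Derivation:
Step 1: PC=0 exec 'MOV A, 3'. After: A=3 B=0 C=0 D=0 ZF=0 PC=1
Step 2: PC=1 exec 'MOV B, 3'. After: A=3 B=3 C=0 D=0 ZF=0 PC=2
Step 3: PC=2 exec 'SUB D, 5'. After: A=3 B=3 C=0 D=-5 ZF=0 PC=3
Step 4: PC=3 exec 'SUB B, B'. After: A=3 B=0 C=0 D=-5 ZF=1 PC=4
Step 5: PC=4 exec 'ADD D, 3'. After: A=3 B=0 C=0 D=-2 ZF=0 PC=5
Step 6: PC=5 exec 'SUB A, 1'. After: A=2 B=0 C=0 D=-2 ZF=0 PC=6
Step 7: PC=6 exec 'JNZ 2'. After: A=2 B=0 C=0 D=-2 ZF=0 PC=2
Step 8: PC=2 exec 'SUB D, 5'. After: A=2 B=0 C=0 D=-7 ZF=0 PC=3
Step 9: PC=3 exec 'SUB B, B'. After: A=2 B=0 C=0 D=-7 ZF=1 PC=4
Step 10: PC=4 exec 'ADD D, 3'. After: A=2 B=0 C=0 D=-4 ZF=0 PC=5
Step 11: PC=5 exec 'SUB A, 1'. After: A=1 B=0 C=0 D=-4 ZF=0 PC=6
Step 12: PC=6 exec 'JNZ 2'. After: A=1 B=0 C=0 D=-4 ZF=0 PC=2
Step 13: PC=2 exec 'SUB D, 5'. After: A=1 B=0 C=0 D=-9 ZF=0 PC=3
Step 14: PC=3 exec 'SUB B, B'. After: A=1 B=0 C=0 D=-9 ZF=1 PC=4
Step 15: PC=4 exec 'ADD D, 3'. After: A=1 B=0 C=0 D=-6 ZF=0 PC=5
Step 16: PC=5 exec 'SUB A, 1'. After: A=0 B=0 C=0 D=-6 ZF=1 PC=6
Step 17: PC=6 exec 'JNZ 2'. After: A=0 B=0 C=0 D=-6 ZF=1 PC=7
Step 18: PC=7 exec 'HALT'. After: A=0 B=0 C=0 D=-6 ZF=1 PC=7 HALTED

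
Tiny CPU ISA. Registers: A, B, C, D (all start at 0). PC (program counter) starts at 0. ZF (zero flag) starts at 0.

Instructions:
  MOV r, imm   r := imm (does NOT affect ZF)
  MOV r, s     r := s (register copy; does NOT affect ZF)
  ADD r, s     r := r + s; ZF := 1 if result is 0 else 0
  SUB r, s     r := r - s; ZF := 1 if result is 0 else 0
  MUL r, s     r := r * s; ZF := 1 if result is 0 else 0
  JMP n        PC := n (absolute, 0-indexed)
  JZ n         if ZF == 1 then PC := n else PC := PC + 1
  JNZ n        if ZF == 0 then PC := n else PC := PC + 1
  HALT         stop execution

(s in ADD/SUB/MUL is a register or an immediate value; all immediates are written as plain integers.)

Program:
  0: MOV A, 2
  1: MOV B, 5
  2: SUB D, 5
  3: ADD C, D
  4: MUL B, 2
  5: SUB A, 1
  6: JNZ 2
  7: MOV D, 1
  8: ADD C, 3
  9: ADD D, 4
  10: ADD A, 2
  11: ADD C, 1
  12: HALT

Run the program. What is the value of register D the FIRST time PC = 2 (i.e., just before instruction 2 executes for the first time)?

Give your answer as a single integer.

Step 1: PC=0 exec 'MOV A, 2'. After: A=2 B=0 C=0 D=0 ZF=0 PC=1
Step 2: PC=1 exec 'MOV B, 5'. After: A=2 B=5 C=0 D=0 ZF=0 PC=2
First time PC=2: D=0

0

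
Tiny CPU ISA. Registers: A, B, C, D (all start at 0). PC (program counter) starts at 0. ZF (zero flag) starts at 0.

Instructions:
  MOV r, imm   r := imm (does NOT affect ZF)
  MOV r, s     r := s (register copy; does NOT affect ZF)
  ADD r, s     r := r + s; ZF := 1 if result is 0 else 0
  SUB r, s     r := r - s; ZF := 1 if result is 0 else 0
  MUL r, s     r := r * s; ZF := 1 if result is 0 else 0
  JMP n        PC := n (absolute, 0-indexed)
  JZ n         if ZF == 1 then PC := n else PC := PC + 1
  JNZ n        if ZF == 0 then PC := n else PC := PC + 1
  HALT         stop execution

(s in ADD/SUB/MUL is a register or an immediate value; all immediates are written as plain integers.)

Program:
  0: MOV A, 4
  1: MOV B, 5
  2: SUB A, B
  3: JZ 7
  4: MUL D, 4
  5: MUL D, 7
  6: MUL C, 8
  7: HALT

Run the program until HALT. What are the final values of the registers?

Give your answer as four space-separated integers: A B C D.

Step 1: PC=0 exec 'MOV A, 4'. After: A=4 B=0 C=0 D=0 ZF=0 PC=1
Step 2: PC=1 exec 'MOV B, 5'. After: A=4 B=5 C=0 D=0 ZF=0 PC=2
Step 3: PC=2 exec 'SUB A, B'. After: A=-1 B=5 C=0 D=0 ZF=0 PC=3
Step 4: PC=3 exec 'JZ 7'. After: A=-1 B=5 C=0 D=0 ZF=0 PC=4
Step 5: PC=4 exec 'MUL D, 4'. After: A=-1 B=5 C=0 D=0 ZF=1 PC=5
Step 6: PC=5 exec 'MUL D, 7'. After: A=-1 B=5 C=0 D=0 ZF=1 PC=6
Step 7: PC=6 exec 'MUL C, 8'. After: A=-1 B=5 C=0 D=0 ZF=1 PC=7
Step 8: PC=7 exec 'HALT'. After: A=-1 B=5 C=0 D=0 ZF=1 PC=7 HALTED

Answer: -1 5 0 0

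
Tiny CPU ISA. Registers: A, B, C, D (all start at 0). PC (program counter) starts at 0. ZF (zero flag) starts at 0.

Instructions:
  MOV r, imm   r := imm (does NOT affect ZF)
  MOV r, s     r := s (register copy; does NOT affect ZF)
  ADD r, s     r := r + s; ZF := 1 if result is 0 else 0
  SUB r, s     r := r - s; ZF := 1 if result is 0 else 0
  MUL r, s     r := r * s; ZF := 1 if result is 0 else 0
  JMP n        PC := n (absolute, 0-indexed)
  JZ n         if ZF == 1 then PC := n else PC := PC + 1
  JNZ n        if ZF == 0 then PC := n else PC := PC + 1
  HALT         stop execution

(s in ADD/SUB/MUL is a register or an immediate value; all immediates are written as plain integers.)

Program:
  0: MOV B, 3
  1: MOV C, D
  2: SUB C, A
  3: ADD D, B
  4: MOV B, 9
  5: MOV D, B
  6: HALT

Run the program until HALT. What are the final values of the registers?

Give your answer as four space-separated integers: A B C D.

Step 1: PC=0 exec 'MOV B, 3'. After: A=0 B=3 C=0 D=0 ZF=0 PC=1
Step 2: PC=1 exec 'MOV C, D'. After: A=0 B=3 C=0 D=0 ZF=0 PC=2
Step 3: PC=2 exec 'SUB C, A'. After: A=0 B=3 C=0 D=0 ZF=1 PC=3
Step 4: PC=3 exec 'ADD D, B'. After: A=0 B=3 C=0 D=3 ZF=0 PC=4
Step 5: PC=4 exec 'MOV B, 9'. After: A=0 B=9 C=0 D=3 ZF=0 PC=5
Step 6: PC=5 exec 'MOV D, B'. After: A=0 B=9 C=0 D=9 ZF=0 PC=6
Step 7: PC=6 exec 'HALT'. After: A=0 B=9 C=0 D=9 ZF=0 PC=6 HALTED

Answer: 0 9 0 9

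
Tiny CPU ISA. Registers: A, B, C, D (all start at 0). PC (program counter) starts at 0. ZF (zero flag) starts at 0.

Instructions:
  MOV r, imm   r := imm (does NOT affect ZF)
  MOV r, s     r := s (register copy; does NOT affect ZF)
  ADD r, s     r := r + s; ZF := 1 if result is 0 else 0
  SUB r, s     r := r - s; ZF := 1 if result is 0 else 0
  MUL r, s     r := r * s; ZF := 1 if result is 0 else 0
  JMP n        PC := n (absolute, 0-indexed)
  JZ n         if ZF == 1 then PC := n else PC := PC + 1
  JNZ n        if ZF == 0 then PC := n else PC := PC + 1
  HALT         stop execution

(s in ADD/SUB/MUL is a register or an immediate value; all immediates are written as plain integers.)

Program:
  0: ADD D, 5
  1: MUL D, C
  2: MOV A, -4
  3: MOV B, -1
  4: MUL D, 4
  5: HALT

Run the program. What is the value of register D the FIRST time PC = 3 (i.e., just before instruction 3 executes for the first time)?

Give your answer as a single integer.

Step 1: PC=0 exec 'ADD D, 5'. After: A=0 B=0 C=0 D=5 ZF=0 PC=1
Step 2: PC=1 exec 'MUL D, C'. After: A=0 B=0 C=0 D=0 ZF=1 PC=2
Step 3: PC=2 exec 'MOV A, -4'. After: A=-4 B=0 C=0 D=0 ZF=1 PC=3
First time PC=3: D=0

0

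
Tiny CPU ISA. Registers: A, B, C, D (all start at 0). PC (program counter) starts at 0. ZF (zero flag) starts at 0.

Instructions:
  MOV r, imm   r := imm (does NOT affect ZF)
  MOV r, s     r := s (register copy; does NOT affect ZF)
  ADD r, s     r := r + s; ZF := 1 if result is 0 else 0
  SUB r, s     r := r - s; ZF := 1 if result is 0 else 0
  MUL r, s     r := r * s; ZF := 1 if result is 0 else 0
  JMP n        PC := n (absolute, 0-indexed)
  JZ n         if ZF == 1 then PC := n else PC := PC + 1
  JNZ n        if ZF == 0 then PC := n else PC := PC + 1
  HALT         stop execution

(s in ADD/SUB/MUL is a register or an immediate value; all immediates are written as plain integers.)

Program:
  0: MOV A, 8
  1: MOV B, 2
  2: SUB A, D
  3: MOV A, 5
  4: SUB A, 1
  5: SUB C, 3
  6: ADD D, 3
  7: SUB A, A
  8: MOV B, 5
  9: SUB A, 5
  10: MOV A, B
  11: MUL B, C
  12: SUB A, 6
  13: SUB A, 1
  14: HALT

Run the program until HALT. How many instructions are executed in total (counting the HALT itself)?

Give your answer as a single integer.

Answer: 15

Derivation:
Step 1: PC=0 exec 'MOV A, 8'. After: A=8 B=0 C=0 D=0 ZF=0 PC=1
Step 2: PC=1 exec 'MOV B, 2'. After: A=8 B=2 C=0 D=0 ZF=0 PC=2
Step 3: PC=2 exec 'SUB A, D'. After: A=8 B=2 C=0 D=0 ZF=0 PC=3
Step 4: PC=3 exec 'MOV A, 5'. After: A=5 B=2 C=0 D=0 ZF=0 PC=4
Step 5: PC=4 exec 'SUB A, 1'. After: A=4 B=2 C=0 D=0 ZF=0 PC=5
Step 6: PC=5 exec 'SUB C, 3'. After: A=4 B=2 C=-3 D=0 ZF=0 PC=6
Step 7: PC=6 exec 'ADD D, 3'. After: A=4 B=2 C=-3 D=3 ZF=0 PC=7
Step 8: PC=7 exec 'SUB A, A'. After: A=0 B=2 C=-3 D=3 ZF=1 PC=8
Step 9: PC=8 exec 'MOV B, 5'. After: A=0 B=5 C=-3 D=3 ZF=1 PC=9
Step 10: PC=9 exec 'SUB A, 5'. After: A=-5 B=5 C=-3 D=3 ZF=0 PC=10
Step 11: PC=10 exec 'MOV A, B'. After: A=5 B=5 C=-3 D=3 ZF=0 PC=11
Step 12: PC=11 exec 'MUL B, C'. After: A=5 B=-15 C=-3 D=3 ZF=0 PC=12
Step 13: PC=12 exec 'SUB A, 6'. After: A=-1 B=-15 C=-3 D=3 ZF=0 PC=13
Step 14: PC=13 exec 'SUB A, 1'. After: A=-2 B=-15 C=-3 D=3 ZF=0 PC=14
Step 15: PC=14 exec 'HALT'. After: A=-2 B=-15 C=-3 D=3 ZF=0 PC=14 HALTED
Total instructions executed: 15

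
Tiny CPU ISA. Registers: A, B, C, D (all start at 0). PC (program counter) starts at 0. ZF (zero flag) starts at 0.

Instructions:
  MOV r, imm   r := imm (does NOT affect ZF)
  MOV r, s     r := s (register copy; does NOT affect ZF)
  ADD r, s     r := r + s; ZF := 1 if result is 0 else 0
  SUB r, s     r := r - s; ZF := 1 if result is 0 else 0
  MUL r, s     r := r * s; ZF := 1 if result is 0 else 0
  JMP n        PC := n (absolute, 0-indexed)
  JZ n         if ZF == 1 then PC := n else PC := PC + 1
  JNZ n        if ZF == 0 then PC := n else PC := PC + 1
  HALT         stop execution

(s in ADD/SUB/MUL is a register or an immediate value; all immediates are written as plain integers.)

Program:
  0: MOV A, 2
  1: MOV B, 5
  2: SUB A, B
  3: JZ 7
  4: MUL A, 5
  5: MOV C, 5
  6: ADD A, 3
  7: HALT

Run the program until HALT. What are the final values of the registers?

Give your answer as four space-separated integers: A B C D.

Step 1: PC=0 exec 'MOV A, 2'. After: A=2 B=0 C=0 D=0 ZF=0 PC=1
Step 2: PC=1 exec 'MOV B, 5'. After: A=2 B=5 C=0 D=0 ZF=0 PC=2
Step 3: PC=2 exec 'SUB A, B'. After: A=-3 B=5 C=0 D=0 ZF=0 PC=3
Step 4: PC=3 exec 'JZ 7'. After: A=-3 B=5 C=0 D=0 ZF=0 PC=4
Step 5: PC=4 exec 'MUL A, 5'. After: A=-15 B=5 C=0 D=0 ZF=0 PC=5
Step 6: PC=5 exec 'MOV C, 5'. After: A=-15 B=5 C=5 D=0 ZF=0 PC=6
Step 7: PC=6 exec 'ADD A, 3'. After: A=-12 B=5 C=5 D=0 ZF=0 PC=7
Step 8: PC=7 exec 'HALT'. After: A=-12 B=5 C=5 D=0 ZF=0 PC=7 HALTED

Answer: -12 5 5 0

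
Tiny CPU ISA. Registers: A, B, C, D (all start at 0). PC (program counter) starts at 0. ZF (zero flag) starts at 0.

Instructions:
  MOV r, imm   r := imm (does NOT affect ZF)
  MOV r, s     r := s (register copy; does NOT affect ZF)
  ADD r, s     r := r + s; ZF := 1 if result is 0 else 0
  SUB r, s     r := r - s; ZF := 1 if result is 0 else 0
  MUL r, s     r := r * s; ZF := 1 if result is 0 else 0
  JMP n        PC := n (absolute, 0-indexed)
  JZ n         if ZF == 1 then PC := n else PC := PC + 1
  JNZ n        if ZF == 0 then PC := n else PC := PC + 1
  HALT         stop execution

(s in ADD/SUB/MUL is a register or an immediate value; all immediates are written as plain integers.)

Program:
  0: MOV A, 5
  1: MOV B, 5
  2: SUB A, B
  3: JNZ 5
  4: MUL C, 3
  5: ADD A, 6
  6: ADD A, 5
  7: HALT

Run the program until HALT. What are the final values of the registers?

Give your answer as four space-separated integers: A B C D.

Answer: 11 5 0 0

Derivation:
Step 1: PC=0 exec 'MOV A, 5'. After: A=5 B=0 C=0 D=0 ZF=0 PC=1
Step 2: PC=1 exec 'MOV B, 5'. After: A=5 B=5 C=0 D=0 ZF=0 PC=2
Step 3: PC=2 exec 'SUB A, B'. After: A=0 B=5 C=0 D=0 ZF=1 PC=3
Step 4: PC=3 exec 'JNZ 5'. After: A=0 B=5 C=0 D=0 ZF=1 PC=4
Step 5: PC=4 exec 'MUL C, 3'. After: A=0 B=5 C=0 D=0 ZF=1 PC=5
Step 6: PC=5 exec 'ADD A, 6'. After: A=6 B=5 C=0 D=0 ZF=0 PC=6
Step 7: PC=6 exec 'ADD A, 5'. After: A=11 B=5 C=0 D=0 ZF=0 PC=7
Step 8: PC=7 exec 'HALT'. After: A=11 B=5 C=0 D=0 ZF=0 PC=7 HALTED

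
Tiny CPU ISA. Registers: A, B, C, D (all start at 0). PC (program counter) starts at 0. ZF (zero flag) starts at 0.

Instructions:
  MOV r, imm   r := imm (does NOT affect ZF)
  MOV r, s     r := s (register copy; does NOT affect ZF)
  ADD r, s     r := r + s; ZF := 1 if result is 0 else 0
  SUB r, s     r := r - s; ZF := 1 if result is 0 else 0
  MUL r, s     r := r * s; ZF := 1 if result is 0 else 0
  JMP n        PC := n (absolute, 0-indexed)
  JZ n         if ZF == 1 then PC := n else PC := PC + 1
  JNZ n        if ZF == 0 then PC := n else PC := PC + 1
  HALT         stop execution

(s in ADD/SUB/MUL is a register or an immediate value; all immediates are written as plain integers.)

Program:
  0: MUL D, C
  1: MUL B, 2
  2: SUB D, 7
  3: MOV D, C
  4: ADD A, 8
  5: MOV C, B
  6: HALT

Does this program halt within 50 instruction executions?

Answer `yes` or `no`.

Step 1: PC=0 exec 'MUL D, C'. After: A=0 B=0 C=0 D=0 ZF=1 PC=1
Step 2: PC=1 exec 'MUL B, 2'. After: A=0 B=0 C=0 D=0 ZF=1 PC=2
Step 3: PC=2 exec 'SUB D, 7'. After: A=0 B=0 C=0 D=-7 ZF=0 PC=3
Step 4: PC=3 exec 'MOV D, C'. After: A=0 B=0 C=0 D=0 ZF=0 PC=4
Step 5: PC=4 exec 'ADD A, 8'. After: A=8 B=0 C=0 D=0 ZF=0 PC=5
Step 6: PC=5 exec 'MOV C, B'. After: A=8 B=0 C=0 D=0 ZF=0 PC=6
Step 7: PC=6 exec 'HALT'. After: A=8 B=0 C=0 D=0 ZF=0 PC=6 HALTED

Answer: yes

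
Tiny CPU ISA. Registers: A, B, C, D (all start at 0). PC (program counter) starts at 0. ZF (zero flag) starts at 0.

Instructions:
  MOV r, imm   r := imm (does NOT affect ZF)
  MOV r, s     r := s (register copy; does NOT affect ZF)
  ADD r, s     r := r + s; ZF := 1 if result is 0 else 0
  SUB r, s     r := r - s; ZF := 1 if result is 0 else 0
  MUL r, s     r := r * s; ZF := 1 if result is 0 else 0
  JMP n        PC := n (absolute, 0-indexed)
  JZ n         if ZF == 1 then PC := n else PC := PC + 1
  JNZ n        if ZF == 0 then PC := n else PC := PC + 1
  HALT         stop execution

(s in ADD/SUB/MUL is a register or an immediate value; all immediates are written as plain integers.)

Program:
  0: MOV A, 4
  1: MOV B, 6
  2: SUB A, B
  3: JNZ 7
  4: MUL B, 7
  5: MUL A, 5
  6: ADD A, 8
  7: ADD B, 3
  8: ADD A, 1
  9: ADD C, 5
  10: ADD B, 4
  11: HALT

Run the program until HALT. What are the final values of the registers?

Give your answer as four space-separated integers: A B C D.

Step 1: PC=0 exec 'MOV A, 4'. After: A=4 B=0 C=0 D=0 ZF=0 PC=1
Step 2: PC=1 exec 'MOV B, 6'. After: A=4 B=6 C=0 D=0 ZF=0 PC=2
Step 3: PC=2 exec 'SUB A, B'. After: A=-2 B=6 C=0 D=0 ZF=0 PC=3
Step 4: PC=3 exec 'JNZ 7'. After: A=-2 B=6 C=0 D=0 ZF=0 PC=7
Step 5: PC=7 exec 'ADD B, 3'. After: A=-2 B=9 C=0 D=0 ZF=0 PC=8
Step 6: PC=8 exec 'ADD A, 1'. After: A=-1 B=9 C=0 D=0 ZF=0 PC=9
Step 7: PC=9 exec 'ADD C, 5'. After: A=-1 B=9 C=5 D=0 ZF=0 PC=10
Step 8: PC=10 exec 'ADD B, 4'. After: A=-1 B=13 C=5 D=0 ZF=0 PC=11
Step 9: PC=11 exec 'HALT'. After: A=-1 B=13 C=5 D=0 ZF=0 PC=11 HALTED

Answer: -1 13 5 0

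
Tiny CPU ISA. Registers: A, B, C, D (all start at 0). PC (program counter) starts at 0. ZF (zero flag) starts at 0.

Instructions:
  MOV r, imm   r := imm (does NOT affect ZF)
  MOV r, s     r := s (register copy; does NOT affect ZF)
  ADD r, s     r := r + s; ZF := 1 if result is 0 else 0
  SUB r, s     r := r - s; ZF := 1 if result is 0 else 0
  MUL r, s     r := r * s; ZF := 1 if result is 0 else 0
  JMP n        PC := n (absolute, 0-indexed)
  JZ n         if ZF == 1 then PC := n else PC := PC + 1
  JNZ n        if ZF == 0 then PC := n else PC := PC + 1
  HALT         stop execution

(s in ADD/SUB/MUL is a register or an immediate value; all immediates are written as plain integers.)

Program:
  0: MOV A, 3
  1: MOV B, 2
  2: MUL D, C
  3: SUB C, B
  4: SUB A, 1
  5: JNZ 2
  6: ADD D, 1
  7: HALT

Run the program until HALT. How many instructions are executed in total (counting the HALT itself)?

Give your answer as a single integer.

Step 1: PC=0 exec 'MOV A, 3'. After: A=3 B=0 C=0 D=0 ZF=0 PC=1
Step 2: PC=1 exec 'MOV B, 2'. After: A=3 B=2 C=0 D=0 ZF=0 PC=2
Step 3: PC=2 exec 'MUL D, C'. After: A=3 B=2 C=0 D=0 ZF=1 PC=3
Step 4: PC=3 exec 'SUB C, B'. After: A=3 B=2 C=-2 D=0 ZF=0 PC=4
Step 5: PC=4 exec 'SUB A, 1'. After: A=2 B=2 C=-2 D=0 ZF=0 PC=5
Step 6: PC=5 exec 'JNZ 2'. After: A=2 B=2 C=-2 D=0 ZF=0 PC=2
Step 7: PC=2 exec 'MUL D, C'. After: A=2 B=2 C=-2 D=0 ZF=1 PC=3
Step 8: PC=3 exec 'SUB C, B'. After: A=2 B=2 C=-4 D=0 ZF=0 PC=4
Step 9: PC=4 exec 'SUB A, 1'. After: A=1 B=2 C=-4 D=0 ZF=0 PC=5
Step 10: PC=5 exec 'JNZ 2'. After: A=1 B=2 C=-4 D=0 ZF=0 PC=2
Step 11: PC=2 exec 'MUL D, C'. After: A=1 B=2 C=-4 D=0 ZF=1 PC=3
Step 12: PC=3 exec 'SUB C, B'. After: A=1 B=2 C=-6 D=0 ZF=0 PC=4
Step 13: PC=4 exec 'SUB A, 1'. After: A=0 B=2 C=-6 D=0 ZF=1 PC=5
Step 14: PC=5 exec 'JNZ 2'. After: A=0 B=2 C=-6 D=0 ZF=1 PC=6
Step 15: PC=6 exec 'ADD D, 1'. After: A=0 B=2 C=-6 D=1 ZF=0 PC=7
Step 16: PC=7 exec 'HALT'. After: A=0 B=2 C=-6 D=1 ZF=0 PC=7 HALTED
Total instructions executed: 16

Answer: 16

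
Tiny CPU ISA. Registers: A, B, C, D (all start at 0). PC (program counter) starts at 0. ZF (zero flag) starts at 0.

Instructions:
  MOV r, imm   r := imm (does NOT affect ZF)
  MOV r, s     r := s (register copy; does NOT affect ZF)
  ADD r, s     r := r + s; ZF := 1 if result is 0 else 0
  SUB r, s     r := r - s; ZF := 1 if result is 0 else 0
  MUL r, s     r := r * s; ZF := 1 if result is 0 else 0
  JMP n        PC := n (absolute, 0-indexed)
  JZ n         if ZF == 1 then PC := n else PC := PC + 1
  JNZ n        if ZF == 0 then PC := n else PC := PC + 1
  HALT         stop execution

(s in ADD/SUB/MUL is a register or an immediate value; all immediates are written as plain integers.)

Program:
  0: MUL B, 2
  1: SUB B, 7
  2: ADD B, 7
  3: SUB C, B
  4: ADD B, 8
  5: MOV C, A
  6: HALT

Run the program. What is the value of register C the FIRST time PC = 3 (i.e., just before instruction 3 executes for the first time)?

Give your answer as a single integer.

Step 1: PC=0 exec 'MUL B, 2'. After: A=0 B=0 C=0 D=0 ZF=1 PC=1
Step 2: PC=1 exec 'SUB B, 7'. After: A=0 B=-7 C=0 D=0 ZF=0 PC=2
Step 3: PC=2 exec 'ADD B, 7'. After: A=0 B=0 C=0 D=0 ZF=1 PC=3
First time PC=3: C=0

0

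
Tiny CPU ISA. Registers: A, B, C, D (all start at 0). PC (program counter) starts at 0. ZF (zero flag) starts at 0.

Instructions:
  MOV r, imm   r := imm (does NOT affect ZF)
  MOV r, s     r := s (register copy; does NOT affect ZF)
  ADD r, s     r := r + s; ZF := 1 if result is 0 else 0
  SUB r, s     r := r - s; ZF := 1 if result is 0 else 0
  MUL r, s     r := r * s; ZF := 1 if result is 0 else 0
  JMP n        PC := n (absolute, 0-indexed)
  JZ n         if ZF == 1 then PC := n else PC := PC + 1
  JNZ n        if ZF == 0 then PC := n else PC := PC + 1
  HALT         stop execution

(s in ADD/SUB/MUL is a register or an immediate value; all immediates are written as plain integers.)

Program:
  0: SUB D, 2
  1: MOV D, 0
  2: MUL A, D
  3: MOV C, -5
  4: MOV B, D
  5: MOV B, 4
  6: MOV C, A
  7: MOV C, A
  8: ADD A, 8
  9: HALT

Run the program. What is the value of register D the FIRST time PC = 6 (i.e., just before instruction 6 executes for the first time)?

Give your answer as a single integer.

Step 1: PC=0 exec 'SUB D, 2'. After: A=0 B=0 C=0 D=-2 ZF=0 PC=1
Step 2: PC=1 exec 'MOV D, 0'. After: A=0 B=0 C=0 D=0 ZF=0 PC=2
Step 3: PC=2 exec 'MUL A, D'. After: A=0 B=0 C=0 D=0 ZF=1 PC=3
Step 4: PC=3 exec 'MOV C, -5'. After: A=0 B=0 C=-5 D=0 ZF=1 PC=4
Step 5: PC=4 exec 'MOV B, D'. After: A=0 B=0 C=-5 D=0 ZF=1 PC=5
Step 6: PC=5 exec 'MOV B, 4'. After: A=0 B=4 C=-5 D=0 ZF=1 PC=6
First time PC=6: D=0

0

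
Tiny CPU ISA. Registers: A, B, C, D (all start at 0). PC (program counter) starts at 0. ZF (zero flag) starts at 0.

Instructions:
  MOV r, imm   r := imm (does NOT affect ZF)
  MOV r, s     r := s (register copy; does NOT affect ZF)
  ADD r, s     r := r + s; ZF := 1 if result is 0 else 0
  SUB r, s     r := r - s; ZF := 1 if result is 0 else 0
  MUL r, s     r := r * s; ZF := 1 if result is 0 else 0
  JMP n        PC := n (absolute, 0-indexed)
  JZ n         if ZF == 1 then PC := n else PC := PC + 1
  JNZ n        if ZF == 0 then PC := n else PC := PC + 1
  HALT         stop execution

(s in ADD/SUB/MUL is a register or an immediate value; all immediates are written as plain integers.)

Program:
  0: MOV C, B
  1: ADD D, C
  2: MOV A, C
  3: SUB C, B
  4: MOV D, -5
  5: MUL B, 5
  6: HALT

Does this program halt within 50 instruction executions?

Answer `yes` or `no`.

Answer: yes

Derivation:
Step 1: PC=0 exec 'MOV C, B'. After: A=0 B=0 C=0 D=0 ZF=0 PC=1
Step 2: PC=1 exec 'ADD D, C'. After: A=0 B=0 C=0 D=0 ZF=1 PC=2
Step 3: PC=2 exec 'MOV A, C'. After: A=0 B=0 C=0 D=0 ZF=1 PC=3
Step 4: PC=3 exec 'SUB C, B'. After: A=0 B=0 C=0 D=0 ZF=1 PC=4
Step 5: PC=4 exec 'MOV D, -5'. After: A=0 B=0 C=0 D=-5 ZF=1 PC=5
Step 6: PC=5 exec 'MUL B, 5'. After: A=0 B=0 C=0 D=-5 ZF=1 PC=6
Step 7: PC=6 exec 'HALT'. After: A=0 B=0 C=0 D=-5 ZF=1 PC=6 HALTED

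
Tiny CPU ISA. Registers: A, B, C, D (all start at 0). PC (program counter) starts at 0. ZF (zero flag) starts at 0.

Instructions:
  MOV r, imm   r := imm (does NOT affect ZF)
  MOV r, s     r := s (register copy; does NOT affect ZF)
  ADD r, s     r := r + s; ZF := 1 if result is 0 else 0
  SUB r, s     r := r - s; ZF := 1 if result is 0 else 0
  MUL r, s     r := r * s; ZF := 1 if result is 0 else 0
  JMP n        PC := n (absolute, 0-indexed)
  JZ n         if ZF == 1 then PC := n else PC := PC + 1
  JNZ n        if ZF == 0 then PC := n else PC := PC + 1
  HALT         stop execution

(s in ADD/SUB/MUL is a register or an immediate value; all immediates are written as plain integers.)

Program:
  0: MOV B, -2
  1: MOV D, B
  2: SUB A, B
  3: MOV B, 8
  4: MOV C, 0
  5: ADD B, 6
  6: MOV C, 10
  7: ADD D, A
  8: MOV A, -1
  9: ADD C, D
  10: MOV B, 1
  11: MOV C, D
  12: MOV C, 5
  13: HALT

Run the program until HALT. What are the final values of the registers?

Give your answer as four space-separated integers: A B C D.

Answer: -1 1 5 0

Derivation:
Step 1: PC=0 exec 'MOV B, -2'. After: A=0 B=-2 C=0 D=0 ZF=0 PC=1
Step 2: PC=1 exec 'MOV D, B'. After: A=0 B=-2 C=0 D=-2 ZF=0 PC=2
Step 3: PC=2 exec 'SUB A, B'. After: A=2 B=-2 C=0 D=-2 ZF=0 PC=3
Step 4: PC=3 exec 'MOV B, 8'. After: A=2 B=8 C=0 D=-2 ZF=0 PC=4
Step 5: PC=4 exec 'MOV C, 0'. After: A=2 B=8 C=0 D=-2 ZF=0 PC=5
Step 6: PC=5 exec 'ADD B, 6'. After: A=2 B=14 C=0 D=-2 ZF=0 PC=6
Step 7: PC=6 exec 'MOV C, 10'. After: A=2 B=14 C=10 D=-2 ZF=0 PC=7
Step 8: PC=7 exec 'ADD D, A'. After: A=2 B=14 C=10 D=0 ZF=1 PC=8
Step 9: PC=8 exec 'MOV A, -1'. After: A=-1 B=14 C=10 D=0 ZF=1 PC=9
Step 10: PC=9 exec 'ADD C, D'. After: A=-1 B=14 C=10 D=0 ZF=0 PC=10
Step 11: PC=10 exec 'MOV B, 1'. After: A=-1 B=1 C=10 D=0 ZF=0 PC=11
Step 12: PC=11 exec 'MOV C, D'. After: A=-1 B=1 C=0 D=0 ZF=0 PC=12
Step 13: PC=12 exec 'MOV C, 5'. After: A=-1 B=1 C=5 D=0 ZF=0 PC=13
Step 14: PC=13 exec 'HALT'. After: A=-1 B=1 C=5 D=0 ZF=0 PC=13 HALTED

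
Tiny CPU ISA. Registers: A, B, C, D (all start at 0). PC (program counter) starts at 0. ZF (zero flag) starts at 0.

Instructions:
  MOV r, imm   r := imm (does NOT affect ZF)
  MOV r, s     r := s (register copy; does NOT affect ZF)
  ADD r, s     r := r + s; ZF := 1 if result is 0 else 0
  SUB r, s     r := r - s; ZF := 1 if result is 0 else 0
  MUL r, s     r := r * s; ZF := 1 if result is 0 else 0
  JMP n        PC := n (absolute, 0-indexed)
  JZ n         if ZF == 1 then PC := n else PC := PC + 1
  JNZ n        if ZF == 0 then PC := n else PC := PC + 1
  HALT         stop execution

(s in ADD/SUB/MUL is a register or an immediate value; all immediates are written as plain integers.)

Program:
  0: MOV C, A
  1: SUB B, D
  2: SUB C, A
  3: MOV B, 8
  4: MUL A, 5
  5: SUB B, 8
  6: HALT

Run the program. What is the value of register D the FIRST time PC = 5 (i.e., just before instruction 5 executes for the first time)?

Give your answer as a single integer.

Step 1: PC=0 exec 'MOV C, A'. After: A=0 B=0 C=0 D=0 ZF=0 PC=1
Step 2: PC=1 exec 'SUB B, D'. After: A=0 B=0 C=0 D=0 ZF=1 PC=2
Step 3: PC=2 exec 'SUB C, A'. After: A=0 B=0 C=0 D=0 ZF=1 PC=3
Step 4: PC=3 exec 'MOV B, 8'. After: A=0 B=8 C=0 D=0 ZF=1 PC=4
Step 5: PC=4 exec 'MUL A, 5'. After: A=0 B=8 C=0 D=0 ZF=1 PC=5
First time PC=5: D=0

0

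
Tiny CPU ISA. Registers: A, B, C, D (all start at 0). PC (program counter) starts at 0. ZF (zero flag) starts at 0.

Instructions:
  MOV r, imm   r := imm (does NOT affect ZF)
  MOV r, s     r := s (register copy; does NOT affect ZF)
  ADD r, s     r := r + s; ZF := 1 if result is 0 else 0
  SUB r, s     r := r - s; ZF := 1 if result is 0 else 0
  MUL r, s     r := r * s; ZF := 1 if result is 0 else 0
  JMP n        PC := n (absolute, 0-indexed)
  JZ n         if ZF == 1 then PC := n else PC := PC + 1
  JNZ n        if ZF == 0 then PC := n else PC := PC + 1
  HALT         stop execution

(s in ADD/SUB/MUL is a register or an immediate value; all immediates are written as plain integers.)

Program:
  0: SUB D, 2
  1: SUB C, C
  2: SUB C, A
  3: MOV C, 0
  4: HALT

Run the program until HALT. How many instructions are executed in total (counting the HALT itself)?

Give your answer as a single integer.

Answer: 5

Derivation:
Step 1: PC=0 exec 'SUB D, 2'. After: A=0 B=0 C=0 D=-2 ZF=0 PC=1
Step 2: PC=1 exec 'SUB C, C'. After: A=0 B=0 C=0 D=-2 ZF=1 PC=2
Step 3: PC=2 exec 'SUB C, A'. After: A=0 B=0 C=0 D=-2 ZF=1 PC=3
Step 4: PC=3 exec 'MOV C, 0'. After: A=0 B=0 C=0 D=-2 ZF=1 PC=4
Step 5: PC=4 exec 'HALT'. After: A=0 B=0 C=0 D=-2 ZF=1 PC=4 HALTED
Total instructions executed: 5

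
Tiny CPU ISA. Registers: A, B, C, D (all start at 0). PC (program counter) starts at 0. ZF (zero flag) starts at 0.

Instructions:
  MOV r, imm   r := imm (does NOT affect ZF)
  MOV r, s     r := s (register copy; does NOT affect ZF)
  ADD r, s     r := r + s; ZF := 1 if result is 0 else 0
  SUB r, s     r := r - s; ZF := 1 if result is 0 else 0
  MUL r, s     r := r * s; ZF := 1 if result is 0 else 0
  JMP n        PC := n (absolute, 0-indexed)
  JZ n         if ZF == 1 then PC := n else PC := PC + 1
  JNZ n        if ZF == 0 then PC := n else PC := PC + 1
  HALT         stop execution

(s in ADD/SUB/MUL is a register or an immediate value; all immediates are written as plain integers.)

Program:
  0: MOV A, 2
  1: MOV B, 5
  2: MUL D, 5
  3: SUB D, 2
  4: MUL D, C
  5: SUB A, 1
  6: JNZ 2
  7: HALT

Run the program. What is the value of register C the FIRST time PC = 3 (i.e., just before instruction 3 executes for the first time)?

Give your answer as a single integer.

Step 1: PC=0 exec 'MOV A, 2'. After: A=2 B=0 C=0 D=0 ZF=0 PC=1
Step 2: PC=1 exec 'MOV B, 5'. After: A=2 B=5 C=0 D=0 ZF=0 PC=2
Step 3: PC=2 exec 'MUL D, 5'. After: A=2 B=5 C=0 D=0 ZF=1 PC=3
First time PC=3: C=0

0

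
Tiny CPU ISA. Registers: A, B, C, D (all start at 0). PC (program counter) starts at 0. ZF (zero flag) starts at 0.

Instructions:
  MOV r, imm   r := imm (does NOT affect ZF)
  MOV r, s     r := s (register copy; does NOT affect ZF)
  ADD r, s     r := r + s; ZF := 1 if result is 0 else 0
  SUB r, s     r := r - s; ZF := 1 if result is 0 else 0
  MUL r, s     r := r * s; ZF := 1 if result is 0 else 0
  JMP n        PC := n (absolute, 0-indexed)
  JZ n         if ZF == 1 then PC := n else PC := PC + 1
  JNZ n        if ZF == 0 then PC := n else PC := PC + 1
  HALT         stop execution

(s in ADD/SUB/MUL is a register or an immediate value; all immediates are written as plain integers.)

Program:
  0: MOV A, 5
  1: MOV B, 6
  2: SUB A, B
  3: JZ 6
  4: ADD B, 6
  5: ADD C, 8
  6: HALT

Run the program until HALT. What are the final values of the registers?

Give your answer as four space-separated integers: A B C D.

Answer: -1 12 8 0

Derivation:
Step 1: PC=0 exec 'MOV A, 5'. After: A=5 B=0 C=0 D=0 ZF=0 PC=1
Step 2: PC=1 exec 'MOV B, 6'. After: A=5 B=6 C=0 D=0 ZF=0 PC=2
Step 3: PC=2 exec 'SUB A, B'. After: A=-1 B=6 C=0 D=0 ZF=0 PC=3
Step 4: PC=3 exec 'JZ 6'. After: A=-1 B=6 C=0 D=0 ZF=0 PC=4
Step 5: PC=4 exec 'ADD B, 6'. After: A=-1 B=12 C=0 D=0 ZF=0 PC=5
Step 6: PC=5 exec 'ADD C, 8'. After: A=-1 B=12 C=8 D=0 ZF=0 PC=6
Step 7: PC=6 exec 'HALT'. After: A=-1 B=12 C=8 D=0 ZF=0 PC=6 HALTED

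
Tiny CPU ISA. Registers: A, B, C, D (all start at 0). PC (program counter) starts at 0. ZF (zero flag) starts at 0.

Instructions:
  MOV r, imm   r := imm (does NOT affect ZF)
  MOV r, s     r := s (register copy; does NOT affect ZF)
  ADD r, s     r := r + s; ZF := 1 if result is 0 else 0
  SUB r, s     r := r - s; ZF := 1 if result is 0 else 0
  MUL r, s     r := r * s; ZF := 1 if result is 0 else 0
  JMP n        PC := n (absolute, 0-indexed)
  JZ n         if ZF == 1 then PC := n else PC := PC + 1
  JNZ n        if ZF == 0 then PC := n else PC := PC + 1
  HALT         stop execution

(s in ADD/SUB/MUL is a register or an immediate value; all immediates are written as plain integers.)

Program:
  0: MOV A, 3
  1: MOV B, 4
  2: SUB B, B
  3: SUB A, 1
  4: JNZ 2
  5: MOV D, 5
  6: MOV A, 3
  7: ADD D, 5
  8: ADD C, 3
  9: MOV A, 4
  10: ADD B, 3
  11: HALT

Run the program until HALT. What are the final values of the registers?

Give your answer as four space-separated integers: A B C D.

Answer: 4 3 3 10

Derivation:
Step 1: PC=0 exec 'MOV A, 3'. After: A=3 B=0 C=0 D=0 ZF=0 PC=1
Step 2: PC=1 exec 'MOV B, 4'. After: A=3 B=4 C=0 D=0 ZF=0 PC=2
Step 3: PC=2 exec 'SUB B, B'. After: A=3 B=0 C=0 D=0 ZF=1 PC=3
Step 4: PC=3 exec 'SUB A, 1'. After: A=2 B=0 C=0 D=0 ZF=0 PC=4
Step 5: PC=4 exec 'JNZ 2'. After: A=2 B=0 C=0 D=0 ZF=0 PC=2
Step 6: PC=2 exec 'SUB B, B'. After: A=2 B=0 C=0 D=0 ZF=1 PC=3
Step 7: PC=3 exec 'SUB A, 1'. After: A=1 B=0 C=0 D=0 ZF=0 PC=4
Step 8: PC=4 exec 'JNZ 2'. After: A=1 B=0 C=0 D=0 ZF=0 PC=2
Step 9: PC=2 exec 'SUB B, B'. After: A=1 B=0 C=0 D=0 ZF=1 PC=3
Step 10: PC=3 exec 'SUB A, 1'. After: A=0 B=0 C=0 D=0 ZF=1 PC=4
Step 11: PC=4 exec 'JNZ 2'. After: A=0 B=0 C=0 D=0 ZF=1 PC=5
Step 12: PC=5 exec 'MOV D, 5'. After: A=0 B=0 C=0 D=5 ZF=1 PC=6
Step 13: PC=6 exec 'MOV A, 3'. After: A=3 B=0 C=0 D=5 ZF=1 PC=7
Step 14: PC=7 exec 'ADD D, 5'. After: A=3 B=0 C=0 D=10 ZF=0 PC=8
Step 15: PC=8 exec 'ADD C, 3'. After: A=3 B=0 C=3 D=10 ZF=0 PC=9
Step 16: PC=9 exec 'MOV A, 4'. After: A=4 B=0 C=3 D=10 ZF=0 PC=10
Step 17: PC=10 exec 'ADD B, 3'. After: A=4 B=3 C=3 D=10 ZF=0 PC=11
Step 18: PC=11 exec 'HALT'. After: A=4 B=3 C=3 D=10 ZF=0 PC=11 HALTED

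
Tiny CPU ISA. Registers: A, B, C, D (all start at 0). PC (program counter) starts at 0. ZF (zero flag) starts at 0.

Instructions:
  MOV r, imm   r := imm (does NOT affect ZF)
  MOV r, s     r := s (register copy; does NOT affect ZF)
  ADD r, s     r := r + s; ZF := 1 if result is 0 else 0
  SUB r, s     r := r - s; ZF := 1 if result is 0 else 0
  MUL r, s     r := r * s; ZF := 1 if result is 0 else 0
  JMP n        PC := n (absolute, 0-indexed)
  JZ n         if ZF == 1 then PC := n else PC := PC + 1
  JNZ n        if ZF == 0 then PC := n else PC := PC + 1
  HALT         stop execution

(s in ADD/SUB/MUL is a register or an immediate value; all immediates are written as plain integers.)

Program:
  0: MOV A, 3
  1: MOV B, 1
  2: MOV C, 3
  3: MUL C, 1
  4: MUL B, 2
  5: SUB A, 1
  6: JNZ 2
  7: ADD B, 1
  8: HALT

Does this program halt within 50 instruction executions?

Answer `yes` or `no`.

Answer: yes

Derivation:
Step 1: PC=0 exec 'MOV A, 3'. After: A=3 B=0 C=0 D=0 ZF=0 PC=1
Step 2: PC=1 exec 'MOV B, 1'. After: A=3 B=1 C=0 D=0 ZF=0 PC=2
Step 3: PC=2 exec 'MOV C, 3'. After: A=3 B=1 C=3 D=0 ZF=0 PC=3
Step 4: PC=3 exec 'MUL C, 1'. After: A=3 B=1 C=3 D=0 ZF=0 PC=4
Step 5: PC=4 exec 'MUL B, 2'. After: A=3 B=2 C=3 D=0 ZF=0 PC=5
Step 6: PC=5 exec 'SUB A, 1'. After: A=2 B=2 C=3 D=0 ZF=0 PC=6
Step 7: PC=6 exec 'JNZ 2'. After: A=2 B=2 C=3 D=0 ZF=0 PC=2
Step 8: PC=2 exec 'MOV C, 3'. After: A=2 B=2 C=3 D=0 ZF=0 PC=3
Step 9: PC=3 exec 'MUL C, 1'. After: A=2 B=2 C=3 D=0 ZF=0 PC=4
Step 10: PC=4 exec 'MUL B, 2'. After: A=2 B=4 C=3 D=0 ZF=0 PC=5
Step 11: PC=5 exec 'SUB A, 1'. After: A=1 B=4 C=3 D=0 ZF=0 PC=6
Step 12: PC=6 exec 'JNZ 2'. After: A=1 B=4 C=3 D=0 ZF=0 PC=2
Step 13: PC=2 exec 'MOV C, 3'. After: A=1 B=4 C=3 D=0 ZF=0 PC=3
Step 14: PC=3 exec 'MUL C, 1'. After: A=1 B=4 C=3 D=0 ZF=0 PC=4
Step 15: PC=4 exec 'MUL B, 2'. After: A=1 B=8 C=3 D=0 ZF=0 PC=5
Step 16: PC=5 exec 'SUB A, 1'. After: A=0 B=8 C=3 D=0 ZF=1 PC=6
Step 17: PC=6 exec 'JNZ 2'. After: A=0 B=8 C=3 D=0 ZF=1 PC=7
Step 18: PC=7 exec 'ADD B, 1'. After: A=0 B=9 C=3 D=0 ZF=0 PC=8
Step 19: PC=8 exec 'HALT'. After: A=0 B=9 C=3 D=0 ZF=0 PC=8 HALTED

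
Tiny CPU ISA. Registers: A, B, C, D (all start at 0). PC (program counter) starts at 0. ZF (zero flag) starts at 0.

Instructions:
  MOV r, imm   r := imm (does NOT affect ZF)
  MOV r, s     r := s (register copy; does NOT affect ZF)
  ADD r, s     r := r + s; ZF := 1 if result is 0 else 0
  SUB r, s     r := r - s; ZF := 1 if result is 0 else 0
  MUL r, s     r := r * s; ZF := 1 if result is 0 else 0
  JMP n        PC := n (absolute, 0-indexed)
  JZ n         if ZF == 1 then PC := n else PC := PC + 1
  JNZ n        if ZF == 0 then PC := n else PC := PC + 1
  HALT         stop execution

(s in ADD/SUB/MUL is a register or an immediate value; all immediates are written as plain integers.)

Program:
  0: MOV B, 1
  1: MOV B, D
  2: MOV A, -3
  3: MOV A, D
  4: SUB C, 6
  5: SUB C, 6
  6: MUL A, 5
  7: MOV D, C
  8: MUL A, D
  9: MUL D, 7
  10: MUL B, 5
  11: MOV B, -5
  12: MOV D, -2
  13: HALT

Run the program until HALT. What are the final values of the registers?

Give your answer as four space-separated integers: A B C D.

Step 1: PC=0 exec 'MOV B, 1'. After: A=0 B=1 C=0 D=0 ZF=0 PC=1
Step 2: PC=1 exec 'MOV B, D'. After: A=0 B=0 C=0 D=0 ZF=0 PC=2
Step 3: PC=2 exec 'MOV A, -3'. After: A=-3 B=0 C=0 D=0 ZF=0 PC=3
Step 4: PC=3 exec 'MOV A, D'. After: A=0 B=0 C=0 D=0 ZF=0 PC=4
Step 5: PC=4 exec 'SUB C, 6'. After: A=0 B=0 C=-6 D=0 ZF=0 PC=5
Step 6: PC=5 exec 'SUB C, 6'. After: A=0 B=0 C=-12 D=0 ZF=0 PC=6
Step 7: PC=6 exec 'MUL A, 5'. After: A=0 B=0 C=-12 D=0 ZF=1 PC=7
Step 8: PC=7 exec 'MOV D, C'. After: A=0 B=0 C=-12 D=-12 ZF=1 PC=8
Step 9: PC=8 exec 'MUL A, D'. After: A=0 B=0 C=-12 D=-12 ZF=1 PC=9
Step 10: PC=9 exec 'MUL D, 7'. After: A=0 B=0 C=-12 D=-84 ZF=0 PC=10
Step 11: PC=10 exec 'MUL B, 5'. After: A=0 B=0 C=-12 D=-84 ZF=1 PC=11
Step 12: PC=11 exec 'MOV B, -5'. After: A=0 B=-5 C=-12 D=-84 ZF=1 PC=12
Step 13: PC=12 exec 'MOV D, -2'. After: A=0 B=-5 C=-12 D=-2 ZF=1 PC=13
Step 14: PC=13 exec 'HALT'. After: A=0 B=-5 C=-12 D=-2 ZF=1 PC=13 HALTED

Answer: 0 -5 -12 -2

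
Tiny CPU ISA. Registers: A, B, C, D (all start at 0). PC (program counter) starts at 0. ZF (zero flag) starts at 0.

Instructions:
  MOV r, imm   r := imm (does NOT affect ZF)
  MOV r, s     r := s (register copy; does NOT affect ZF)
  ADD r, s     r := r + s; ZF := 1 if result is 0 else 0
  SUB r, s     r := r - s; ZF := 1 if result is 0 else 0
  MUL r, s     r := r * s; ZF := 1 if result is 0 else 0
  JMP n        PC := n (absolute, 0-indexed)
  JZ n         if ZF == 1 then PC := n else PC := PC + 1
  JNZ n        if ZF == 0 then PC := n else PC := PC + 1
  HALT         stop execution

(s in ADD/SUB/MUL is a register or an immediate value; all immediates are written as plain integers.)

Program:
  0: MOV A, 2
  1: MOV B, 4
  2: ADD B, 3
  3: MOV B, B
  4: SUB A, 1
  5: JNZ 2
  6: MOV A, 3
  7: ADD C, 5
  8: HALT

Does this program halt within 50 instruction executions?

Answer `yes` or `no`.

Answer: yes

Derivation:
Step 1: PC=0 exec 'MOV A, 2'. After: A=2 B=0 C=0 D=0 ZF=0 PC=1
Step 2: PC=1 exec 'MOV B, 4'. After: A=2 B=4 C=0 D=0 ZF=0 PC=2
Step 3: PC=2 exec 'ADD B, 3'. After: A=2 B=7 C=0 D=0 ZF=0 PC=3
Step 4: PC=3 exec 'MOV B, B'. After: A=2 B=7 C=0 D=0 ZF=0 PC=4
Step 5: PC=4 exec 'SUB A, 1'. After: A=1 B=7 C=0 D=0 ZF=0 PC=5
Step 6: PC=5 exec 'JNZ 2'. After: A=1 B=7 C=0 D=0 ZF=0 PC=2
Step 7: PC=2 exec 'ADD B, 3'. After: A=1 B=10 C=0 D=0 ZF=0 PC=3
Step 8: PC=3 exec 'MOV B, B'. After: A=1 B=10 C=0 D=0 ZF=0 PC=4
Step 9: PC=4 exec 'SUB A, 1'. After: A=0 B=10 C=0 D=0 ZF=1 PC=5
Step 10: PC=5 exec 'JNZ 2'. After: A=0 B=10 C=0 D=0 ZF=1 PC=6
Step 11: PC=6 exec 'MOV A, 3'. After: A=3 B=10 C=0 D=0 ZF=1 PC=7
Step 12: PC=7 exec 'ADD C, 5'. After: A=3 B=10 C=5 D=0 ZF=0 PC=8
Step 13: PC=8 exec 'HALT'. After: A=3 B=10 C=5 D=0 ZF=0 PC=8 HALTED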